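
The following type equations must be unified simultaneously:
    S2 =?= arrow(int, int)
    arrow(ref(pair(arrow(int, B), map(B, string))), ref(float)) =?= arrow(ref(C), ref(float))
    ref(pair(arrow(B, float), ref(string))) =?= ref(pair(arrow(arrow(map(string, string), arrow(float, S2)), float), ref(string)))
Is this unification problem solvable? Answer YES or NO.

Bind S2 := arrow(int, int); substituting into the one remaining equation that mentions S2 gives: ref(pair(arrow(B, float), ref(string))) =?= ref(pair(arrow(arrow(map(string, string), arrow(float, arrow(int, int))), float), ref(string))).
Decompose arrow/2: ref(pair(arrow(int, B), map(B, string))) =?= ref(C),  ref(float) =?= ref(float).
Decompose ref/1: pair(arrow(int, B), map(B, string)) =?= C.
Bind C := pair(arrow(int, B), map(B, string)); no other remaining equation mentions C.
Delete trivial equation ref(float) =?= ref(float).
Decompose ref/1: pair(arrow(B, float), ref(string)) =?= pair(arrow(arrow(map(string, string), arrow(float, arrow(int, int))), float), ref(string)).
Decompose pair/2: arrow(B, float) =?= arrow(arrow(map(string, string), arrow(float, arrow(int, int))), float),  ref(string) =?= ref(string).
Decompose arrow/2: B =?= arrow(map(string, string), arrow(float, arrow(int, int))),  float =?= float.
Bind B := arrow(map(string, string), arrow(float, arrow(int, int))); no other remaining equation mentions B. Substituting into the earlier binding gives C := pair(arrow(int, arrow(map(string, string), arrow(float, arrow(int, int)))), map(arrow(map(string, string), arrow(float, arrow(int, int))), string)).
Delete trivial equation float =?= float.
Delete trivial equation ref(string) =?= ref(string).
No equations remain and no clash or occurs-check failure arose, so a unifier exists.

YES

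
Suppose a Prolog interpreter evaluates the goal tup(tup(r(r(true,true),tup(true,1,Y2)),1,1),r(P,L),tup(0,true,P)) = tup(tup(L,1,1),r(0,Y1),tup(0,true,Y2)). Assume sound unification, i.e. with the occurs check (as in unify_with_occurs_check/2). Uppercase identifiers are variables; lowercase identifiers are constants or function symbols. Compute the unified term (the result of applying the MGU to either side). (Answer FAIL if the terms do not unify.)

tup(tup(r(r(true,true),tup(true,1,0)),1,1),r(0,r(r(true,true),tup(true,1,0))),tup(0,true,0))

Decompose tup/3: tup(r(r(true,true),tup(true,1,Y2)),1,1) = tup(L,1,1),  r(P,L) = r(0,Y1),  tup(0,true,P) = tup(0,true,Y2).
Decompose tup/3: r(r(true,true),tup(true,1,Y2)) = L,  1 = 1,  1 = 1.
Bind L := r(r(true,true),tup(true,1,Y2)); substituting into the one remaining equation that mentions L gives: r(P,r(r(true,true),tup(true,1,Y2))) = r(0,Y1).
Delete trivial equation 1 = 1.
Delete trivial equation 1 = 1.
Decompose r/2: P = 0,  r(r(true,true),tup(true,1,Y2)) = Y1.
Bind P := 0; substituting into the one remaining equation that mentions P gives: tup(0,true,0) = tup(0,true,Y2).
Bind Y1 := r(r(true,true),tup(true,1,Y2)); no other remaining equation mentions Y1.
Decompose tup/3: 0 = 0,  true = true,  0 = Y2.
Delete trivial equation 0 = 0.
Delete trivial equation true = true.
Bind Y2 := 0. Substituting into the earlier bindings gives L := r(r(true,true),tup(true,1,0)), Y1 := r(r(true,true),tup(true,1,0)).
Applying the MGU to either side gives tup(tup(r(r(true,true),tup(true,1,0)),1,1),r(0,r(r(true,true),tup(true,1,0))),tup(0,true,0)).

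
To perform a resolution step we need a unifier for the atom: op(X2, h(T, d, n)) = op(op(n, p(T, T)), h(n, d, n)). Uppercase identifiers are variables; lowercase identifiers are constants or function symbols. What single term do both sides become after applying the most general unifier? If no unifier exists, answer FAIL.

Decompose op/2: X2 = op(n, p(T, T)),  h(T, d, n) = h(n, d, n).
Bind X2 := op(n, p(T, T)); no other remaining equation mentions X2.
Decompose h/3: T = n,  d = d,  n = n.
Bind T := n; no other remaining equation mentions T. Substituting into the earlier binding gives X2 := op(n, p(n, n)).
Delete trivial equation d = d.
Delete trivial equation n = n.
Applying the MGU to either side gives op(op(n, p(n, n)), h(n, d, n)).

op(op(n, p(n, n)), h(n, d, n))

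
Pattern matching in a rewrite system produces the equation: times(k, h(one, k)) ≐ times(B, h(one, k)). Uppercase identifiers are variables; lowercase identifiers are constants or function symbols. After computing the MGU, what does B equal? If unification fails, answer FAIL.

k

Decompose times/2: k ≐ B,  h(one, k) ≐ h(one, k).
Bind B := k; no other remaining equation mentions B.
Delete trivial equation h(one, k) ≐ h(one, k).
MGU = { B -> k }, so B -> k.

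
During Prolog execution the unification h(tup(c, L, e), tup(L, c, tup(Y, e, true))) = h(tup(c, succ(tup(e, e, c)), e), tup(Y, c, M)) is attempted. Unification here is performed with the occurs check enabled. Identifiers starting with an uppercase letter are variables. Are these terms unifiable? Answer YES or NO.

Decompose h/2: tup(c, L, e) = tup(c, succ(tup(e, e, c)), e),  tup(L, c, tup(Y, e, true)) = tup(Y, c, M).
Decompose tup/3: c = c,  L = succ(tup(e, e, c)),  e = e.
Delete trivial equation c = c.
Bind L := succ(tup(e, e, c)); substituting into the one remaining equation that mentions L gives: tup(succ(tup(e, e, c)), c, tup(Y, e, true)) = tup(Y, c, M).
Delete trivial equation e = e.
Decompose tup/3: succ(tup(e, e, c)) = Y,  c = c,  tup(Y, e, true) = M.
Bind Y := succ(tup(e, e, c)); substituting into the one remaining equation that mentions Y gives: tup(succ(tup(e, e, c)), e, true) = M.
Delete trivial equation c = c.
Bind M := tup(succ(tup(e, e, c)), e, true).
No equations remain and no clash or occurs-check failure arose, so a unifier exists.

YES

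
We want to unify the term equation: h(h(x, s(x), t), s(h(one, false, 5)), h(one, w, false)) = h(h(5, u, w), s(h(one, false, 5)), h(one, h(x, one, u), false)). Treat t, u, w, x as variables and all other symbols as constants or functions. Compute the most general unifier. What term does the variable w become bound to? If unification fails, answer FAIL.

h(5, one, s(5))

Decompose h/3: h(x, s(x), t) = h(5, u, w),  s(h(one, false, 5)) = s(h(one, false, 5)),  h(one, w, false) = h(one, h(x, one, u), false).
Decompose h/3: x = 5,  s(x) = u,  t = w.
Bind x := 5; substituting into the 2 remaining equations that mention x gives: s(5) = u,  h(one, w, false) = h(one, h(5, one, u), false).
Bind u := s(5); substituting into the one remaining equation that mentions u gives: h(one, w, false) = h(one, h(5, one, s(5)), false).
Bind t := w; no other remaining equation mentions t.
Delete trivial equation s(h(one, false, 5)) = s(h(one, false, 5)).
Decompose h/3: one = one,  w = h(5, one, s(5)),  false = false.
Delete trivial equation one = one.
Bind w := h(5, one, s(5)); no other remaining equation mentions w. Substituting into the earlier binding gives t := h(5, one, s(5)).
Delete trivial equation false = false.
MGU = { x -> 5, u -> s(5), t -> h(5, one, s(5)), w -> h(5, one, s(5)) }, so w -> h(5, one, s(5)).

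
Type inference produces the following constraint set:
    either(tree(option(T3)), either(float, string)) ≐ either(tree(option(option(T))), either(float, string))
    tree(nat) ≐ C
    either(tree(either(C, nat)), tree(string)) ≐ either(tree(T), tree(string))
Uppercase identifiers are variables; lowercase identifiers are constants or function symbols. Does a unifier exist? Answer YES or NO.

Decompose either/2: tree(option(T3)) ≐ tree(option(option(T))),  either(float, string) ≐ either(float, string).
Decompose tree/1: option(T3) ≐ option(option(T)).
Decompose option/1: T3 ≐ option(T).
Bind T3 := option(T); no other remaining equation mentions T3.
Delete trivial equation either(float, string) ≐ either(float, string).
Bind C := tree(nat); substituting into the remaining equation gives: either(tree(either(tree(nat), nat)), tree(string)) ≐ either(tree(T), tree(string)).
Decompose either/2: tree(either(tree(nat), nat)) ≐ tree(T),  tree(string) ≐ tree(string).
Decompose tree/1: either(tree(nat), nat) ≐ T.
Bind T := either(tree(nat), nat); no other remaining equation mentions T. Substituting into the earlier binding gives T3 := option(either(tree(nat), nat)).
Delete trivial equation tree(string) ≐ tree(string).
No equations remain and no clash or occurs-check failure arose, so a unifier exists.

YES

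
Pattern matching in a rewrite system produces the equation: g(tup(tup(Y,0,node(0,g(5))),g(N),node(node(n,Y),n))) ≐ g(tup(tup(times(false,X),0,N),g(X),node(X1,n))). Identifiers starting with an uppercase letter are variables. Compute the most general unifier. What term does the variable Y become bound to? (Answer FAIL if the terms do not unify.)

times(false,node(0,g(5)))

Decompose g/1: tup(tup(Y,0,node(0,g(5))),g(N),node(node(n,Y),n)) ≐ tup(tup(times(false,X),0,N),g(X),node(X1,n)).
Decompose tup/3: tup(Y,0,node(0,g(5))) ≐ tup(times(false,X),0,N),  g(N) ≐ g(X),  node(node(n,Y),n) ≐ node(X1,n).
Decompose tup/3: Y ≐ times(false,X),  0 ≐ 0,  node(0,g(5)) ≐ N.
Bind Y := times(false,X); substituting into the one remaining equation that mentions Y gives: node(node(n,times(false,X)),n) ≐ node(X1,n).
Delete trivial equation 0 ≐ 0.
Bind N := node(0,g(5)); substituting into the one remaining equation that mentions N gives: g(node(0,g(5))) ≐ g(X).
Decompose g/1: node(0,g(5)) ≐ X.
Bind X := node(0,g(5)); substituting into the remaining equation gives: node(node(n,times(false,node(0,g(5)))),n) ≐ node(X1,n). Substituting into the earlier binding gives Y := times(false,node(0,g(5))).
Decompose node/2: node(n,times(false,node(0,g(5)))) ≐ X1,  n ≐ n.
Bind X1 := node(n,times(false,node(0,g(5)))); no other remaining equation mentions X1.
Delete trivial equation n ≐ n.
MGU = { Y := times(false,node(0,g(5))), N := node(0,g(5)), X := node(0,g(5)), X1 := node(n,times(false,node(0,g(5)))) }, so Y := times(false,node(0,g(5))).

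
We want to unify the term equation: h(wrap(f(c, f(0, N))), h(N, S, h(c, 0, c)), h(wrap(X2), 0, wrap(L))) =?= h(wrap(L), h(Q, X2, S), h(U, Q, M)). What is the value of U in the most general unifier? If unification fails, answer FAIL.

Decompose h/3: wrap(f(c, f(0, N))) =?= wrap(L),  h(N, S, h(c, 0, c)) =?= h(Q, X2, S),  h(wrap(X2), 0, wrap(L)) =?= h(U, Q, M).
Decompose wrap/1: f(c, f(0, N)) =?= L.
Bind L := f(c, f(0, N)); substituting into the one remaining equation that mentions L gives: h(wrap(X2), 0, wrap(f(c, f(0, N)))) =?= h(U, Q, M).
Decompose h/3: N =?= Q,  S =?= X2,  h(c, 0, c) =?= S.
Bind N := Q; substituting into the one remaining equation that mentions N gives: h(wrap(X2), 0, wrap(f(c, f(0, Q)))) =?= h(U, Q, M). Substituting into the earlier binding gives L := f(c, f(0, Q)).
Bind S := X2; substituting into the one remaining equation that mentions S gives: h(c, 0, c) =?= X2.
Bind X2 := h(c, 0, c); substituting into the remaining equation gives: h(wrap(h(c, 0, c)), 0, wrap(f(c, f(0, Q)))) =?= h(U, Q, M). Substituting into the earlier binding gives S := h(c, 0, c).
Decompose h/3: wrap(h(c, 0, c)) =?= U,  0 =?= Q,  wrap(f(c, f(0, Q))) =?= M.
Bind U := wrap(h(c, 0, c)); no other remaining equation mentions U.
Bind Q := 0; substituting into the remaining equation gives: wrap(f(c, f(0, 0))) =?= M. Substituting into the earlier bindings gives L := f(c, f(0, 0)), N := 0.
Bind M := wrap(f(c, f(0, 0))).
MGU = { L -> f(c, f(0, 0)), N -> 0, S -> h(c, 0, c), X2 -> h(c, 0, c), U -> wrap(h(c, 0, c)), Q -> 0, M -> wrap(f(c, f(0, 0))) }, so U -> wrap(h(c, 0, c)).

wrap(h(c, 0, c))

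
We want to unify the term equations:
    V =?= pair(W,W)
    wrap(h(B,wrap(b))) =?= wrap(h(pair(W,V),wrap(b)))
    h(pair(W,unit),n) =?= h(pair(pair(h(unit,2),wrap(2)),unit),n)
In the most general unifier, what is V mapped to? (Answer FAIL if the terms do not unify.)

pair(pair(h(unit,2),wrap(2)),pair(h(unit,2),wrap(2)))

Bind V := pair(W,W); substituting into the one remaining equation that mentions V gives: wrap(h(B,wrap(b))) =?= wrap(h(pair(W,pair(W,W)),wrap(b))).
Decompose wrap/1: h(B,wrap(b)) =?= h(pair(W,pair(W,W)),wrap(b)).
Decompose h/2: B =?= pair(W,pair(W,W)),  wrap(b) =?= wrap(b).
Bind B := pair(W,pair(W,W)); no other remaining equation mentions B.
Delete trivial equation wrap(b) =?= wrap(b).
Decompose h/2: pair(W,unit) =?= pair(pair(h(unit,2),wrap(2)),unit),  n =?= n.
Decompose pair/2: W =?= pair(h(unit,2),wrap(2)),  unit =?= unit.
Bind W := pair(h(unit,2),wrap(2)); no other remaining equation mentions W. Substituting into the earlier bindings gives V := pair(pair(h(unit,2),wrap(2)),pair(h(unit,2),wrap(2))), B := pair(pair(h(unit,2),wrap(2)),pair(pair(h(unit,2),wrap(2)),pair(h(unit,2),wrap(2)))).
Delete trivial equation unit =?= unit.
Delete trivial equation n =?= n.
MGU = { V := pair(pair(h(unit,2),wrap(2)),pair(h(unit,2),wrap(2))), B := pair(pair(h(unit,2),wrap(2)),pair(pair(h(unit,2),wrap(2)),pair(h(unit,2),wrap(2)))), W := pair(h(unit,2),wrap(2)) }, so V := pair(pair(h(unit,2),wrap(2)),pair(h(unit,2),wrap(2))).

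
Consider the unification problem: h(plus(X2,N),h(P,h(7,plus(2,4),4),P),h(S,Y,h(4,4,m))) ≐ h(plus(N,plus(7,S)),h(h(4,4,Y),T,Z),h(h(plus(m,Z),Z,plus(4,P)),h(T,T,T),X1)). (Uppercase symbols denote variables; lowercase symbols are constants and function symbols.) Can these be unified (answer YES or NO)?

Decompose h/3: plus(X2,N) ≐ plus(N,plus(7,S)),  h(P,h(7,plus(2,4),4),P) ≐ h(h(4,4,Y),T,Z),  h(S,Y,h(4,4,m)) ≐ h(h(plus(m,Z),Z,plus(4,P)),h(T,T,T),X1).
Decompose plus/2: X2 ≐ N,  N ≐ plus(7,S).
Bind X2 := N; no other remaining equation mentions X2.
Bind N := plus(7,S); no other remaining equation mentions N. Substituting into the earlier binding gives X2 := plus(7,S).
Decompose h/3: P ≐ h(4,4,Y),  h(7,plus(2,4),4) ≐ T,  P ≐ Z.
Bind P := h(4,4,Y); substituting into the 2 remaining equations that mention P gives: h(4,4,Y) ≐ Z,  h(S,Y,h(4,4,m)) ≐ h(h(plus(m,Z),Z,plus(4,h(4,4,Y))),h(T,T,T),X1).
Bind T := h(7,plus(2,4),4); substituting into the one remaining equation that mentions T gives: h(S,Y,h(4,4,m)) ≐ h(h(plus(m,Z),Z,plus(4,h(4,4,Y))),h(h(7,plus(2,4),4),h(7,plus(2,4),4),h(7,plus(2,4),4)),X1).
Bind Z := h(4,4,Y); substituting into the remaining equation gives: h(S,Y,h(4,4,m)) ≐ h(h(plus(m,h(4,4,Y)),h(4,4,Y),plus(4,h(4,4,Y))),h(h(7,plus(2,4),4),h(7,plus(2,4),4),h(7,plus(2,4),4)),X1).
Decompose h/3: S ≐ h(plus(m,h(4,4,Y)),h(4,4,Y),plus(4,h(4,4,Y))),  Y ≐ h(h(7,plus(2,4),4),h(7,plus(2,4),4),h(7,plus(2,4),4)),  h(4,4,m) ≐ X1.
Bind S := h(plus(m,h(4,4,Y)),h(4,4,Y),plus(4,h(4,4,Y))); no other remaining equation mentions S. Substituting into the earlier bindings gives X2 := plus(7,h(plus(m,h(4,4,Y)),h(4,4,Y),plus(4,h(4,4,Y)))), N := plus(7,h(plus(m,h(4,4,Y)),h(4,4,Y),plus(4,h(4,4,Y)))).
Bind Y := h(h(7,plus(2,4),4),h(7,plus(2,4),4),h(7,plus(2,4),4)); no other remaining equation mentions Y. Substituting into the earlier bindings gives X2 := plus(7,h(plus(m,h(4,4,h(h(7,plus(2,4),4),h(7,plus(2,4),4),h(7,plus(2,4),4)))),h(4,4,h(h(7,plus(2,4),4),h(7,plus(2,4),4),h(7,plus(2,4),4))),plus(4,h(4,4,h(h(7,plus(2,4),4),h(7,plus(2,4),4),h(7,plus(2,4),4)))))), N := plus(7,h(plus(m,h(4,4,h(h(7,plus(2,4),4),h(7,plus(2,4),4),h(7,plus(2,4),4)))),h(4,4,h(h(7,plus(2,4),4),h(7,plus(2,4),4),h(7,plus(2,4),4))),plus(4,h(4,4,h(h(7,plus(2,4),4),h(7,plus(2,4),4),h(7,plus(2,4),4)))))), P := h(4,4,h(h(7,plus(2,4),4),h(7,plus(2,4),4),h(7,plus(2,4),4))), Z := h(4,4,h(h(7,plus(2,4),4),h(7,plus(2,4),4),h(7,plus(2,4),4))), S := h(plus(m,h(4,4,h(h(7,plus(2,4),4),h(7,plus(2,4),4),h(7,plus(2,4),4)))),h(4,4,h(h(7,plus(2,4),4),h(7,plus(2,4),4),h(7,plus(2,4),4))),plus(4,h(4,4,h(h(7,plus(2,4),4),h(7,plus(2,4),4),h(7,plus(2,4),4))))).
Bind X1 := h(4,4,m).
No equations remain and no clash or occurs-check failure arose, so a unifier exists.

YES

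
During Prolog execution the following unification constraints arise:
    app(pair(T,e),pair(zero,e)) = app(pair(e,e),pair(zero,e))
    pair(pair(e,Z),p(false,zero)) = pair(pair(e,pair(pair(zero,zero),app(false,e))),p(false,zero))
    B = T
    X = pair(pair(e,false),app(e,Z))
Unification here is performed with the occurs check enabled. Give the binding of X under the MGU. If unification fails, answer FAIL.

pair(pair(e,false),app(e,pair(pair(zero,zero),app(false,e))))

Decompose app/2: pair(T,e) = pair(e,e),  pair(zero,e) = pair(zero,e).
Decompose pair/2: T = e,  e = e.
Bind T := e; substituting into the one remaining equation that mentions T gives: B = e.
Delete trivial equation e = e.
Delete trivial equation pair(zero,e) = pair(zero,e).
Decompose pair/2: pair(e,Z) = pair(e,pair(pair(zero,zero),app(false,e))),  p(false,zero) = p(false,zero).
Decompose pair/2: e = e,  Z = pair(pair(zero,zero),app(false,e)).
Delete trivial equation e = e.
Bind Z := pair(pair(zero,zero),app(false,e)); substituting into the one remaining equation that mentions Z gives: X = pair(pair(e,false),app(e,pair(pair(zero,zero),app(false,e)))).
Delete trivial equation p(false,zero) = p(false,zero).
Bind B := e; no other remaining equation mentions B.
Bind X := pair(pair(e,false),app(e,pair(pair(zero,zero),app(false,e)))).
MGU = { T = e, Z = pair(pair(zero,zero),app(false,e)), B = e, X = pair(pair(e,false),app(e,pair(pair(zero,zero),app(false,e)))) }, so X = pair(pair(e,false),app(e,pair(pair(zero,zero),app(false,e)))).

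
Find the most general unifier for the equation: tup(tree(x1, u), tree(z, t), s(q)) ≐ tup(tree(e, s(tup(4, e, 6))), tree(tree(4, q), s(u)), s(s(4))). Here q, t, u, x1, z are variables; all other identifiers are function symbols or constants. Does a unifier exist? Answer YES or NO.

Decompose tup/3: tree(x1, u) ≐ tree(e, s(tup(4, e, 6))),  tree(z, t) ≐ tree(tree(4, q), s(u)),  s(q) ≐ s(s(4)).
Decompose tree/2: x1 ≐ e,  u ≐ s(tup(4, e, 6)).
Bind x1 := e; no other remaining equation mentions x1.
Bind u := s(tup(4, e, 6)); substituting into the one remaining equation that mentions u gives: tree(z, t) ≐ tree(tree(4, q), s(s(tup(4, e, 6)))).
Decompose tree/2: z ≐ tree(4, q),  t ≐ s(s(tup(4, e, 6))).
Bind z := tree(4, q); no other remaining equation mentions z.
Bind t := s(s(tup(4, e, 6))); no other remaining equation mentions t.
Decompose s/1: q ≐ s(4).
Bind q := s(4). Substituting into the earlier binding gives z := tree(4, s(4)).
No equations remain and no clash or occurs-check failure arose, so a unifier exists.

YES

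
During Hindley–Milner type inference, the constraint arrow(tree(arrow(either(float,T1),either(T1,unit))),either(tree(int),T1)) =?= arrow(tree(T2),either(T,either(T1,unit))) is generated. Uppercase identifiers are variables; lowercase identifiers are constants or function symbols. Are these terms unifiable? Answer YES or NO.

NO

Decompose arrow/2: tree(arrow(either(float,T1),either(T1,unit))) =?= tree(T2),  either(tree(int),T1) =?= either(T,either(T1,unit)).
Decompose tree/1: arrow(either(float,T1),either(T1,unit)) =?= T2.
Bind T2 := arrow(either(float,T1),either(T1,unit)); no other remaining equation mentions T2.
Decompose either/2: tree(int) =?= T,  T1 =?= either(T1,unit).
Bind T := tree(int); no other remaining equation mentions T.
Occurs check fails: T1 occurs in either(T1,unit); the equation T1 =?= either(T1,unit) has no finite solution.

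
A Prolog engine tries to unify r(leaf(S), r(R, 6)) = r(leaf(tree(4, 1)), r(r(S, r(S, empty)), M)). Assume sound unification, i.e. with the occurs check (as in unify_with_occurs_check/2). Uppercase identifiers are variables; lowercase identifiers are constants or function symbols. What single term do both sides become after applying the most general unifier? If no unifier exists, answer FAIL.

Decompose r/2: leaf(S) = leaf(tree(4, 1)),  r(R, 6) = r(r(S, r(S, empty)), M).
Decompose leaf/1: S = tree(4, 1).
Bind S := tree(4, 1); substituting into the remaining equation gives: r(R, 6) = r(r(tree(4, 1), r(tree(4, 1), empty)), M).
Decompose r/2: R = r(tree(4, 1), r(tree(4, 1), empty)),  6 = M.
Bind R := r(tree(4, 1), r(tree(4, 1), empty)); no other remaining equation mentions R.
Bind M := 6.
Applying the MGU to either side gives r(leaf(tree(4, 1)), r(r(tree(4, 1), r(tree(4, 1), empty)), 6)).

r(leaf(tree(4, 1)), r(r(tree(4, 1), r(tree(4, 1), empty)), 6))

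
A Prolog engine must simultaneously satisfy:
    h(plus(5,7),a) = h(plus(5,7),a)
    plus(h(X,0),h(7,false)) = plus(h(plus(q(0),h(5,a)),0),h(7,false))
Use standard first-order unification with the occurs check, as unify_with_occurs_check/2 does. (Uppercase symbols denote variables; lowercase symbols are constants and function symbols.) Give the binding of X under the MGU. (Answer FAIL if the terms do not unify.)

plus(q(0),h(5,a))

Delete trivial equation h(plus(5,7),a) = h(plus(5,7),a).
Decompose plus/2: h(X,0) = h(plus(q(0),h(5,a)),0),  h(7,false) = h(7,false).
Decompose h/2: X = plus(q(0),h(5,a)),  0 = 0.
Bind X := plus(q(0),h(5,a)); no other remaining equation mentions X.
Delete trivial equation 0 = 0.
Delete trivial equation h(7,false) = h(7,false).
MGU = { X ↦ plus(q(0),h(5,a)) }, so X ↦ plus(q(0),h(5,a)).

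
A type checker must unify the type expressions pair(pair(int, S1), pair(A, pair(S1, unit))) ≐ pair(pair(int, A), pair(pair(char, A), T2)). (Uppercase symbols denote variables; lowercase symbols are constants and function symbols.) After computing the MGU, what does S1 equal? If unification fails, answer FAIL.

FAIL

Decompose pair/2: pair(int, S1) ≐ pair(int, A),  pair(A, pair(S1, unit)) ≐ pair(pair(char, A), T2).
Decompose pair/2: int ≐ int,  S1 ≐ A.
Delete trivial equation int ≐ int.
Bind S1 := A; substituting into the remaining equation gives: pair(A, pair(A, unit)) ≐ pair(pair(char, A), T2).
Decompose pair/2: A ≐ pair(char, A),  pair(A, unit) ≐ T2.
Occurs check fails: A occurs in pair(char, A); the equation A ≐ pair(char, A) has no finite solution.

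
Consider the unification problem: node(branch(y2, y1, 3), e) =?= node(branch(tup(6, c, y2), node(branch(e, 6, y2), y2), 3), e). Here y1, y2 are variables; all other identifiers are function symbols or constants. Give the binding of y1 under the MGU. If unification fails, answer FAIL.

Decompose node/2: branch(y2, y1, 3) =?= branch(tup(6, c, y2), node(branch(e, 6, y2), y2), 3),  e =?= e.
Decompose branch/3: y2 =?= tup(6, c, y2),  y1 =?= node(branch(e, 6, y2), y2),  3 =?= 3.
Occurs check fails: y2 occurs in tup(6, c, y2); the equation y2 =?= tup(6, c, y2) has no finite solution.

FAIL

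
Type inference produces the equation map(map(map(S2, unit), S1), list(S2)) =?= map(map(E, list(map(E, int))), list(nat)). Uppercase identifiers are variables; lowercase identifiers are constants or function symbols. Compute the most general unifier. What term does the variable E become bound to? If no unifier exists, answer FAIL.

Decompose map/2: map(map(S2, unit), S1) =?= map(E, list(map(E, int))),  list(S2) =?= list(nat).
Decompose map/2: map(S2, unit) =?= E,  S1 =?= list(map(E, int)).
Bind E := map(S2, unit); substituting into the one remaining equation that mentions E gives: S1 =?= list(map(map(S2, unit), int)).
Bind S1 := list(map(map(S2, unit), int)); no other remaining equation mentions S1.
Decompose list/1: S2 =?= nat.
Bind S2 := nat. Substituting into the earlier bindings gives E := map(nat, unit), S1 := list(map(map(nat, unit), int)).
MGU = { E := map(nat, unit), S1 := list(map(map(nat, unit), int)), S2 := nat }, so E := map(nat, unit).

map(nat, unit)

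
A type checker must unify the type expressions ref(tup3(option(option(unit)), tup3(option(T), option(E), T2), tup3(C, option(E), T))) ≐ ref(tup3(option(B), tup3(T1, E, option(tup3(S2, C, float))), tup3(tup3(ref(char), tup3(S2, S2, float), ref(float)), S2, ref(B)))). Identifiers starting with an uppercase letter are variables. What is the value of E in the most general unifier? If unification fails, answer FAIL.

Decompose ref/1: tup3(option(option(unit)), tup3(option(T), option(E), T2), tup3(C, option(E), T)) ≐ tup3(option(B), tup3(T1, E, option(tup3(S2, C, float))), tup3(tup3(ref(char), tup3(S2, S2, float), ref(float)), S2, ref(B))).
Decompose tup3/3: option(option(unit)) ≐ option(B),  tup3(option(T), option(E), T2) ≐ tup3(T1, E, option(tup3(S2, C, float))),  tup3(C, option(E), T) ≐ tup3(tup3(ref(char), tup3(S2, S2, float), ref(float)), S2, ref(B)).
Decompose option/1: option(unit) ≐ B.
Bind B := option(unit); substituting into the one remaining equation that mentions B gives: tup3(C, option(E), T) ≐ tup3(tup3(ref(char), tup3(S2, S2, float), ref(float)), S2, ref(option(unit))).
Decompose tup3/3: option(T) ≐ T1,  option(E) ≐ E,  T2 ≐ option(tup3(S2, C, float)).
Bind T1 := option(T); no other remaining equation mentions T1.
Occurs check fails: E occurs in option(E); the equation E ≐ option(E) has no finite solution.

FAIL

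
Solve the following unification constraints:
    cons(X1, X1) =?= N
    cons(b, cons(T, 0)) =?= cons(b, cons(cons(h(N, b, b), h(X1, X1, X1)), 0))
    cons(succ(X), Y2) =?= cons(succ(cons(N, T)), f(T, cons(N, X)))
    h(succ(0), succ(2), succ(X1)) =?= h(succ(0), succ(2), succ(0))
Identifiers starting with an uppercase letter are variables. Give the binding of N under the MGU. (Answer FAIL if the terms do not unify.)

cons(0, 0)

Bind N := cons(X1, X1); substituting into the 2 remaining equations that mention N gives: cons(b, cons(T, 0)) =?= cons(b, cons(cons(h(cons(X1, X1), b, b), h(X1, X1, X1)), 0)),  cons(succ(X), Y2) =?= cons(succ(cons(cons(X1, X1), T)), f(T, cons(cons(X1, X1), X))).
Decompose cons/2: b =?= b,  cons(T, 0) =?= cons(cons(h(cons(X1, X1), b, b), h(X1, X1, X1)), 0).
Delete trivial equation b =?= b.
Decompose cons/2: T =?= cons(h(cons(X1, X1), b, b), h(X1, X1, X1)),  0 =?= 0.
Bind T := cons(h(cons(X1, X1), b, b), h(X1, X1, X1)); substituting into the one remaining equation that mentions T gives: cons(succ(X), Y2) =?= cons(succ(cons(cons(X1, X1), cons(h(cons(X1, X1), b, b), h(X1, X1, X1)))), f(cons(h(cons(X1, X1), b, b), h(X1, X1, X1)), cons(cons(X1, X1), X))).
Delete trivial equation 0 =?= 0.
Decompose cons/2: succ(X) =?= succ(cons(cons(X1, X1), cons(h(cons(X1, X1), b, b), h(X1, X1, X1)))),  Y2 =?= f(cons(h(cons(X1, X1), b, b), h(X1, X1, X1)), cons(cons(X1, X1), X)).
Decompose succ/1: X =?= cons(cons(X1, X1), cons(h(cons(X1, X1), b, b), h(X1, X1, X1))).
Bind X := cons(cons(X1, X1), cons(h(cons(X1, X1), b, b), h(X1, X1, X1))); substituting into the one remaining equation that mentions X gives: Y2 =?= f(cons(h(cons(X1, X1), b, b), h(X1, X1, X1)), cons(cons(X1, X1), cons(cons(X1, X1), cons(h(cons(X1, X1), b, b), h(X1, X1, X1))))).
Bind Y2 := f(cons(h(cons(X1, X1), b, b), h(X1, X1, X1)), cons(cons(X1, X1), cons(cons(X1, X1), cons(h(cons(X1, X1), b, b), h(X1, X1, X1))))); no other remaining equation mentions Y2.
Decompose h/3: succ(0) =?= succ(0),  succ(2) =?= succ(2),  succ(X1) =?= succ(0).
Delete trivial equation succ(0) =?= succ(0).
Delete trivial equation succ(2) =?= succ(2).
Decompose succ/1: X1 =?= 0.
Bind X1 := 0. Substituting into the earlier bindings gives N := cons(0, 0), T := cons(h(cons(0, 0), b, b), h(0, 0, 0)), X := cons(cons(0, 0), cons(h(cons(0, 0), b, b), h(0, 0, 0))), Y2 := f(cons(h(cons(0, 0), b, b), h(0, 0, 0)), cons(cons(0, 0), cons(cons(0, 0), cons(h(cons(0, 0), b, b), h(0, 0, 0))))).
MGU = { N ↦ cons(0, 0), T ↦ cons(h(cons(0, 0), b, b), h(0, 0, 0)), X ↦ cons(cons(0, 0), cons(h(cons(0, 0), b, b), h(0, 0, 0))), Y2 ↦ f(cons(h(cons(0, 0), b, b), h(0, 0, 0)), cons(cons(0, 0), cons(cons(0, 0), cons(h(cons(0, 0), b, b), h(0, 0, 0))))), X1 ↦ 0 }, so N ↦ cons(0, 0).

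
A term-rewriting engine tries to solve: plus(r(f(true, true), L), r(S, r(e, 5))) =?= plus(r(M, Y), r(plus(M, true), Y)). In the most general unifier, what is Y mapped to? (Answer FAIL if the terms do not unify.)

r(e, 5)

Decompose plus/2: r(f(true, true), L) =?= r(M, Y),  r(S, r(e, 5)) =?= r(plus(M, true), Y).
Decompose r/2: f(true, true) =?= M,  L =?= Y.
Bind M := f(true, true); substituting into the one remaining equation that mentions M gives: r(S, r(e, 5)) =?= r(plus(f(true, true), true), Y).
Bind L := Y; no other remaining equation mentions L.
Decompose r/2: S =?= plus(f(true, true), true),  r(e, 5) =?= Y.
Bind S := plus(f(true, true), true); no other remaining equation mentions S.
Bind Y := r(e, 5). Substituting into the earlier binding gives L := r(e, 5).
MGU = { M ↦ f(true, true), L ↦ r(e, 5), S ↦ plus(f(true, true), true), Y ↦ r(e, 5) }, so Y ↦ r(e, 5).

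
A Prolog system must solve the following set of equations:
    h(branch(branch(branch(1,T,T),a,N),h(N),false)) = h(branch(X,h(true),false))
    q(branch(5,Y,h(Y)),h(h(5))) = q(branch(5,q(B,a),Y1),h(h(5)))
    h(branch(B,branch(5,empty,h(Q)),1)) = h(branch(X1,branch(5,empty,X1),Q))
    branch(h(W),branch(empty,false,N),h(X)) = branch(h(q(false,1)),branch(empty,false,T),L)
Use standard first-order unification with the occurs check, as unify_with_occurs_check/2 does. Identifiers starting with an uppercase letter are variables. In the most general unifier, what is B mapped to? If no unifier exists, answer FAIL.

h(1)

Decompose h/1: branch(branch(branch(1,T,T),a,N),h(N),false) = branch(X,h(true),false).
Decompose branch/3: branch(branch(1,T,T),a,N) = X,  h(N) = h(true),  false = false.
Bind X := branch(branch(1,T,T),a,N); substituting into the one remaining equation that mentions X gives: branch(h(W),branch(empty,false,N),h(branch(branch(1,T,T),a,N))) = branch(h(q(false,1)),branch(empty,false,T),L).
Decompose h/1: N = true.
Bind N := true; substituting into the one remaining equation that mentions N gives: branch(h(W),branch(empty,false,true),h(branch(branch(1,T,T),a,true))) = branch(h(q(false,1)),branch(empty,false,T),L). Substituting into the earlier binding gives X := branch(branch(1,T,T),a,true).
Delete trivial equation false = false.
Decompose q/2: branch(5,Y,h(Y)) = branch(5,q(B,a),Y1),  h(h(5)) = h(h(5)).
Decompose branch/3: 5 = 5,  Y = q(B,a),  h(Y) = Y1.
Delete trivial equation 5 = 5.
Bind Y := q(B,a); substituting into the one remaining equation that mentions Y gives: h(q(B,a)) = Y1.
Bind Y1 := h(q(B,a)); no other remaining equation mentions Y1.
Delete trivial equation h(h(5)) = h(h(5)).
Decompose h/1: branch(B,branch(5,empty,h(Q)),1) = branch(X1,branch(5,empty,X1),Q).
Decompose branch/3: B = X1,  branch(5,empty,h(Q)) = branch(5,empty,X1),  1 = Q.
Bind B := X1; no other remaining equation mentions B. Substituting into the earlier bindings gives Y := q(X1,a), Y1 := h(q(X1,a)).
Decompose branch/3: 5 = 5,  empty = empty,  h(Q) = X1.
Delete trivial equation 5 = 5.
Delete trivial equation empty = empty.
Bind X1 := h(Q); no other remaining equation mentions X1. Substituting into the earlier bindings gives Y := q(h(Q),a), Y1 := h(q(h(Q),a)), B := h(Q).
Bind Q := 1; no other remaining equation mentions Q. Substituting into the earlier bindings gives Y := q(h(1),a), Y1 := h(q(h(1),a)), B := h(1), X1 := h(1).
Decompose branch/3: h(W) = h(q(false,1)),  branch(empty,false,true) = branch(empty,false,T),  h(branch(branch(1,T,T),a,true)) = L.
Decompose h/1: W = q(false,1).
Bind W := q(false,1); no other remaining equation mentions W.
Decompose branch/3: empty = empty,  false = false,  true = T.
Delete trivial equation empty = empty.
Delete trivial equation false = false.
Bind T := true; substituting into the remaining equation gives: h(branch(branch(1,true,true),a,true)) = L. Substituting into the earlier binding gives X := branch(branch(1,true,true),a,true).
Bind L := h(branch(branch(1,true,true),a,true)).
MGU = { X = branch(branch(1,true,true),a,true), N = true, Y = q(h(1),a), Y1 = h(q(h(1),a)), B = h(1), X1 = h(1), Q = 1, W = q(false,1), T = true, L = h(branch(branch(1,true,true),a,true)) }, so B = h(1).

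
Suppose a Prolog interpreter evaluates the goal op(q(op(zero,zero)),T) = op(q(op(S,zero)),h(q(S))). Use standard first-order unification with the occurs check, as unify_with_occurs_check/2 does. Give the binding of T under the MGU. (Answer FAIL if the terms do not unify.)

Decompose op/2: q(op(zero,zero)) = q(op(S,zero)),  T = h(q(S)).
Decompose q/1: op(zero,zero) = op(S,zero).
Decompose op/2: zero = S,  zero = zero.
Bind S := zero; substituting into the one remaining equation that mentions S gives: T = h(q(zero)).
Delete trivial equation zero = zero.
Bind T := h(q(zero)).
MGU = { S = zero, T = h(q(zero)) }, so T = h(q(zero)).

h(q(zero))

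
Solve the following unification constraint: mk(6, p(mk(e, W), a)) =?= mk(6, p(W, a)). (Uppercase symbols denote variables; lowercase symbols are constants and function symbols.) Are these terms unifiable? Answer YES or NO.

NO

Decompose mk/2: 6 =?= 6,  p(mk(e, W), a) =?= p(W, a).
Delete trivial equation 6 =?= 6.
Decompose p/2: mk(e, W) =?= W,  a =?= a.
Occurs check fails: W occurs in mk(e, W); the equation W =?= mk(e, W) has no finite solution.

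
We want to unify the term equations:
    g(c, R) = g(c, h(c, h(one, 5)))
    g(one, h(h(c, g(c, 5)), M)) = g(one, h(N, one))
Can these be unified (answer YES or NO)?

Decompose g/2: c = c,  R = h(c, h(one, 5)).
Delete trivial equation c = c.
Bind R := h(c, h(one, 5)); no other remaining equation mentions R.
Decompose g/2: one = one,  h(h(c, g(c, 5)), M) = h(N, one).
Delete trivial equation one = one.
Decompose h/2: h(c, g(c, 5)) = N,  M = one.
Bind N := h(c, g(c, 5)); no other remaining equation mentions N.
Bind M := one.
No equations remain and no clash or occurs-check failure arose, so a unifier exists.

YES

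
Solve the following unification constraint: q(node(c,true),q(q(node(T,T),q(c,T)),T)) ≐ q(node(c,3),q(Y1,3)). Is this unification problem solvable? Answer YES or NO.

NO

Decompose q/2: node(c,true) ≐ node(c,3),  q(q(node(T,T),q(c,T)),T) ≐ q(Y1,3).
Decompose node/2: c ≐ c,  true ≐ 3.
Delete trivial equation c ≐ c.
Clash: constants true and 3 differ; no unifier exists.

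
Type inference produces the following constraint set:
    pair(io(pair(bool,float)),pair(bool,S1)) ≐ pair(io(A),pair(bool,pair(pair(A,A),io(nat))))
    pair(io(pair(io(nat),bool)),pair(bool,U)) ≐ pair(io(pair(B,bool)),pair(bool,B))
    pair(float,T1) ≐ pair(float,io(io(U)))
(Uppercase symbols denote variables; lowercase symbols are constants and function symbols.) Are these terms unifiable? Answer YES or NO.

Decompose pair/2: io(pair(bool,float)) ≐ io(A),  pair(bool,S1) ≐ pair(bool,pair(pair(A,A),io(nat))).
Decompose io/1: pair(bool,float) ≐ A.
Bind A := pair(bool,float); substituting into the one remaining equation that mentions A gives: pair(bool,S1) ≐ pair(bool,pair(pair(pair(bool,float),pair(bool,float)),io(nat))).
Decompose pair/2: bool ≐ bool,  S1 ≐ pair(pair(pair(bool,float),pair(bool,float)),io(nat)).
Delete trivial equation bool ≐ bool.
Bind S1 := pair(pair(pair(bool,float),pair(bool,float)),io(nat)); no other remaining equation mentions S1.
Decompose pair/2: io(pair(io(nat),bool)) ≐ io(pair(B,bool)),  pair(bool,U) ≐ pair(bool,B).
Decompose io/1: pair(io(nat),bool) ≐ pair(B,bool).
Decompose pair/2: io(nat) ≐ B,  bool ≐ bool.
Bind B := io(nat); substituting into the one remaining equation that mentions B gives: pair(bool,U) ≐ pair(bool,io(nat)).
Delete trivial equation bool ≐ bool.
Decompose pair/2: bool ≐ bool,  U ≐ io(nat).
Delete trivial equation bool ≐ bool.
Bind U := io(nat); substituting into the remaining equation gives: pair(float,T1) ≐ pair(float,io(io(io(nat)))).
Decompose pair/2: float ≐ float,  T1 ≐ io(io(io(nat))).
Delete trivial equation float ≐ float.
Bind T1 := io(io(io(nat))).
No equations remain and no clash or occurs-check failure arose, so a unifier exists.

YES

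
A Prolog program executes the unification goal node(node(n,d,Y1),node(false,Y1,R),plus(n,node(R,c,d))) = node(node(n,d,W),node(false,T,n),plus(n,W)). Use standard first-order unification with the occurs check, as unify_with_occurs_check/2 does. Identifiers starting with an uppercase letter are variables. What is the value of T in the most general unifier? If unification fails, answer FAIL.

node(n,c,d)

Decompose node/3: node(n,d,Y1) = node(n,d,W),  node(false,Y1,R) = node(false,T,n),  plus(n,node(R,c,d)) = plus(n,W).
Decompose node/3: n = n,  d = d,  Y1 = W.
Delete trivial equation n = n.
Delete trivial equation d = d.
Bind Y1 := W; substituting into the one remaining equation that mentions Y1 gives: node(false,W,R) = node(false,T,n).
Decompose node/3: false = false,  W = T,  R = n.
Delete trivial equation false = false.
Bind W := T; substituting into the one remaining equation that mentions W gives: plus(n,node(R,c,d)) = plus(n,T). Substituting into the earlier binding gives Y1 := T.
Bind R := n; substituting into the remaining equation gives: plus(n,node(n,c,d)) = plus(n,T).
Decompose plus/2: n = n,  node(n,c,d) = T.
Delete trivial equation n = n.
Bind T := node(n,c,d). Substituting into the earlier bindings gives Y1 := node(n,c,d), W := node(n,c,d).
MGU = { Y1 = node(n,c,d), W = node(n,c,d), R = n, T = node(n,c,d) }, so T = node(n,c,d).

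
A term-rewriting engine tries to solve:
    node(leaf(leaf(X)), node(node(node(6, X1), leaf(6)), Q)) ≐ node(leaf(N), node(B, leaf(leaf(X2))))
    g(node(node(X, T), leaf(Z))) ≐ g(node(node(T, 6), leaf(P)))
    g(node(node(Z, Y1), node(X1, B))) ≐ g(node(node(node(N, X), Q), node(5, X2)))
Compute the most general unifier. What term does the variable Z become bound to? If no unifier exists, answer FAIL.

Decompose node/2: leaf(leaf(X)) ≐ leaf(N),  node(node(node(6, X1), leaf(6)), Q) ≐ node(B, leaf(leaf(X2))).
Decompose leaf/1: leaf(X) ≐ N.
Bind N := leaf(X); substituting into the one remaining equation that mentions N gives: g(node(node(Z, Y1), node(X1, B))) ≐ g(node(node(node(leaf(X), X), Q), node(5, X2))).
Decompose node/2: node(node(6, X1), leaf(6)) ≐ B,  Q ≐ leaf(leaf(X2)).
Bind B := node(node(6, X1), leaf(6)); substituting into the one remaining equation that mentions B gives: g(node(node(Z, Y1), node(X1, node(node(6, X1), leaf(6))))) ≐ g(node(node(node(leaf(X), X), Q), node(5, X2))).
Bind Q := leaf(leaf(X2)); substituting into the one remaining equation that mentions Q gives: g(node(node(Z, Y1), node(X1, node(node(6, X1), leaf(6))))) ≐ g(node(node(node(leaf(X), X), leaf(leaf(X2))), node(5, X2))).
Decompose g/1: node(node(X, T), leaf(Z)) ≐ node(node(T, 6), leaf(P)).
Decompose node/2: node(X, T) ≐ node(T, 6),  leaf(Z) ≐ leaf(P).
Decompose node/2: X ≐ T,  T ≐ 6.
Bind X := T; substituting into the one remaining equation that mentions X gives: g(node(node(Z, Y1), node(X1, node(node(6, X1), leaf(6))))) ≐ g(node(node(node(leaf(T), T), leaf(leaf(X2))), node(5, X2))). Substituting into the earlier binding gives N := leaf(T).
Bind T := 6; substituting into the one remaining equation that mentions T gives: g(node(node(Z, Y1), node(X1, node(node(6, X1), leaf(6))))) ≐ g(node(node(node(leaf(6), 6), leaf(leaf(X2))), node(5, X2))). Substituting into the earlier bindings gives N := leaf(6), X := 6.
Decompose leaf/1: Z ≐ P.
Bind Z := P; substituting into the remaining equation gives: g(node(node(P, Y1), node(X1, node(node(6, X1), leaf(6))))) ≐ g(node(node(node(leaf(6), 6), leaf(leaf(X2))), node(5, X2))).
Decompose g/1: node(node(P, Y1), node(X1, node(node(6, X1), leaf(6)))) ≐ node(node(node(leaf(6), 6), leaf(leaf(X2))), node(5, X2)).
Decompose node/2: node(P, Y1) ≐ node(node(leaf(6), 6), leaf(leaf(X2))),  node(X1, node(node(6, X1), leaf(6))) ≐ node(5, X2).
Decompose node/2: P ≐ node(leaf(6), 6),  Y1 ≐ leaf(leaf(X2)).
Bind P := node(leaf(6), 6); no other remaining equation mentions P. Substituting into the earlier binding gives Z := node(leaf(6), 6).
Bind Y1 := leaf(leaf(X2)); no other remaining equation mentions Y1.
Decompose node/2: X1 ≐ 5,  node(node(6, X1), leaf(6)) ≐ X2.
Bind X1 := 5; substituting into the remaining equation gives: node(node(6, 5), leaf(6)) ≐ X2. Substituting into the earlier binding gives B := node(node(6, 5), leaf(6)).
Bind X2 := node(node(6, 5), leaf(6)). Substituting into the earlier bindings gives Q := leaf(leaf(node(node(6, 5), leaf(6)))), Y1 := leaf(leaf(node(node(6, 5), leaf(6)))).
MGU = { N -> leaf(6), B -> node(node(6, 5), leaf(6)), Q -> leaf(leaf(node(node(6, 5), leaf(6)))), X -> 6, T -> 6, Z -> node(leaf(6), 6), P -> node(leaf(6), 6), Y1 -> leaf(leaf(node(node(6, 5), leaf(6)))), X1 -> 5, X2 -> node(node(6, 5), leaf(6)) }, so Z -> node(leaf(6), 6).

node(leaf(6), 6)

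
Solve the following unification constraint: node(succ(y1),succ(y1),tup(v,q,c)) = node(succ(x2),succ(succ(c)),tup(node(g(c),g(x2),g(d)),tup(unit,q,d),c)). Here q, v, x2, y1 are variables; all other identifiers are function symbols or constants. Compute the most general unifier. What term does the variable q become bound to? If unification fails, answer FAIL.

FAIL

Decompose node/3: succ(y1) = succ(x2),  succ(y1) = succ(succ(c)),  tup(v,q,c) = tup(node(g(c),g(x2),g(d)),tup(unit,q,d),c).
Decompose succ/1: y1 = x2.
Bind y1 := x2; substituting into the one remaining equation that mentions y1 gives: succ(x2) = succ(succ(c)).
Decompose succ/1: x2 = succ(c).
Bind x2 := succ(c); substituting into the remaining equation gives: tup(v,q,c) = tup(node(g(c),g(succ(c)),g(d)),tup(unit,q,d),c). Substituting into the earlier binding gives y1 := succ(c).
Decompose tup/3: v = node(g(c),g(succ(c)),g(d)),  q = tup(unit,q,d),  c = c.
Bind v := node(g(c),g(succ(c)),g(d)); no other remaining equation mentions v.
Occurs check fails: q occurs in tup(unit,q,d); the equation q = tup(unit,q,d) has no finite solution.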